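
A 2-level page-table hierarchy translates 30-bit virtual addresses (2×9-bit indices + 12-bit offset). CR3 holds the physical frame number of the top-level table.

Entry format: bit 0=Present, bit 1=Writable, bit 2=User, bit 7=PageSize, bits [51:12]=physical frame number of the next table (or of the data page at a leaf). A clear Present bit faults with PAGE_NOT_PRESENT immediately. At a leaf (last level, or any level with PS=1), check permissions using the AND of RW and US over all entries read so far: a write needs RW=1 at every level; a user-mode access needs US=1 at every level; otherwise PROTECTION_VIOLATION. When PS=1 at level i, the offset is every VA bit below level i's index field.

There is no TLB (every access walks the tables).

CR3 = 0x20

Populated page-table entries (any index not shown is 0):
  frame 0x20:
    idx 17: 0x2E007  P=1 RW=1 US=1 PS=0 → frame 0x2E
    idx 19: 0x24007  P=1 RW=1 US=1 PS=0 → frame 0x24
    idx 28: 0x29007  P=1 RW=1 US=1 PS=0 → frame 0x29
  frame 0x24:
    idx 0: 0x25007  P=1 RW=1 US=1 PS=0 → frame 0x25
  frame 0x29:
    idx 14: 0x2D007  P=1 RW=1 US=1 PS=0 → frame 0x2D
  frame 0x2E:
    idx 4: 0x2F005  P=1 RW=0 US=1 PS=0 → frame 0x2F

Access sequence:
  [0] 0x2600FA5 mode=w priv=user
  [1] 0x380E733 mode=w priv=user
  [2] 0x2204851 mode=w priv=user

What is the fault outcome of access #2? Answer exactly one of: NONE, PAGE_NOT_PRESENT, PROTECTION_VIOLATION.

Per-access translation:
#0 VA=0x2600FA5 (w,user):
  [0] read 0x20 idx=19: raw=0x24007 flags P=1 W=1 U=1 S=0
  [1] read 0x24 idx=0: raw=0x25007 flags P=1 W=1 U=1 S=0
  ⇒ phys 0x25FA5  [2 reads]
#1 VA=0x380E733 (w,user):
  [0] read 0x20 idx=28: raw=0x29007 flags P=1 W=1 U=1 S=0
  [1] read 0x29 idx=14: raw=0x2D007 flags P=1 W=1 U=1 S=0
  ⇒ phys 0x2D733  [2 reads]
#2 VA=0x2204851 (w,user):
  [0] read 0x20 idx=17: raw=0x2E007 flags P=1 W=1 U=1 S=0
  [1] read 0x2E idx=4: raw=0x2F005 flags P=1 W=0 U=1 S=0
  → PROTECTION_VIOLATION  (2 entries read)

Access #2 fault: PROTECTION_VIOLATION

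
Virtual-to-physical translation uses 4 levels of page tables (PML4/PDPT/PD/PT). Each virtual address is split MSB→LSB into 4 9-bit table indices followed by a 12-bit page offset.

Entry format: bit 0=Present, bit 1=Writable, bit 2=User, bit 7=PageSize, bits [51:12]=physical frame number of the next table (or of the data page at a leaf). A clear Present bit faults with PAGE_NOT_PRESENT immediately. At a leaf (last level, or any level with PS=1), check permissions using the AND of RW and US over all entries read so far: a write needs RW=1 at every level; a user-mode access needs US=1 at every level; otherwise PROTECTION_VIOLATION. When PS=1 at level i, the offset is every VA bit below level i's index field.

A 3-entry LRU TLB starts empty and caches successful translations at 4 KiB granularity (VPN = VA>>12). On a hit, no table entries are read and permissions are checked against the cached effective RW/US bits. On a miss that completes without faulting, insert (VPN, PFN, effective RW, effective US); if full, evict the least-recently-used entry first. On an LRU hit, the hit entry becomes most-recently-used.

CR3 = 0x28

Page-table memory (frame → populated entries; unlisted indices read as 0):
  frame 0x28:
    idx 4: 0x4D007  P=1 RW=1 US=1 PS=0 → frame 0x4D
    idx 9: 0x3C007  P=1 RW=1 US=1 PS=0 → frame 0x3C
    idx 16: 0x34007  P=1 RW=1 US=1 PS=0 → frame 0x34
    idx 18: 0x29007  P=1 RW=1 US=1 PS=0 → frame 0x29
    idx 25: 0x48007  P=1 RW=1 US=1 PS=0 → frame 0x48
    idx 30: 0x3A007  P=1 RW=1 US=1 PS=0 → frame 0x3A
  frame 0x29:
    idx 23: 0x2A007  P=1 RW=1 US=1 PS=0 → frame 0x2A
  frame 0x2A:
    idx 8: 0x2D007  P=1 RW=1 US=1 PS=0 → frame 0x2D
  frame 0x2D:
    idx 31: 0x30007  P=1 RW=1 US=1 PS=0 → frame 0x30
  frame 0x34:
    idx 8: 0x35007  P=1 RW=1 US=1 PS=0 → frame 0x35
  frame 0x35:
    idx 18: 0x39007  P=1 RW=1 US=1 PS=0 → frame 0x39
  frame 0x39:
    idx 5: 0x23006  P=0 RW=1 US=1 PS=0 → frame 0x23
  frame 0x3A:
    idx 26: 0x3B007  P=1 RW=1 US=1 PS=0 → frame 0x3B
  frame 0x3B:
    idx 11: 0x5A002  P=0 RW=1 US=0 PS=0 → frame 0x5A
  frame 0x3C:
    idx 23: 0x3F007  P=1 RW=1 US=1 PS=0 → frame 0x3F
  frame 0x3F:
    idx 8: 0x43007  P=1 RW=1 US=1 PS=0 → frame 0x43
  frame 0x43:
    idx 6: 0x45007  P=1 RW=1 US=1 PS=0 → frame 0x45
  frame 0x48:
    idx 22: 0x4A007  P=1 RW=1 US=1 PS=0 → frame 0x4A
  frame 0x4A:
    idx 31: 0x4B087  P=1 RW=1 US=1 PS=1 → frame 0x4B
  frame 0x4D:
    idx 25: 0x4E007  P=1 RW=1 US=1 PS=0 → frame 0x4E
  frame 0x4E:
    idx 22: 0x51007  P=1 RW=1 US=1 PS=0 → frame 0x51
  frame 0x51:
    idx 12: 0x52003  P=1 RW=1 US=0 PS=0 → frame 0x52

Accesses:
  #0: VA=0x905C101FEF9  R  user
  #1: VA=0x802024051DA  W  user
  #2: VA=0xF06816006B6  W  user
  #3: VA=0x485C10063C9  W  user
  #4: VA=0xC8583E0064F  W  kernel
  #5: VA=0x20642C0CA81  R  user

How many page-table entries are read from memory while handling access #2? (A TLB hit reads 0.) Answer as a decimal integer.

Walk each access:
#0 VA=0x905C101FEF9 (r,user):
  [0] read 0x28 idx=18: raw=0x29007 flags P=1 W=1 U=1 S=0
  [1] read 0x29 idx=23: raw=0x2A007 flags P=1 W=1 U=1 S=0
  [2] read 0x2A idx=8: raw=0x2D007 flags P=1 W=1 U=1 S=0
  [3] read 0x2D idx=31: raw=0x30007 flags P=1 W=1 U=1 S=0
  → PA=0x30EF9  (4 entries read)
#1 VA=0x802024051DA (w,user):
  [0] read 0x28 idx=16: raw=0x34007 flags P=1 W=1 U=1 S=0
  [1] read 0x34 idx=8: raw=0x35007 flags P=1 W=1 U=1 S=0
  [2] read 0x35 idx=18: raw=0x39007 flags P=1 W=1 U=1 S=0
  [3] read 0x39 idx=5: raw=0x23006 flags P=0 W=1 U=1 S=0
  ⇒ fault: PAGE_NOT_PRESENT  — 4 lookups
#2 VA=0xF06816006B6 (w,user):
  [0] read 0x28 idx=30: raw=0x3A007 flags P=1 W=1 U=1 S=0
  [1] read 0x3A idx=26: raw=0x3B007 flags P=1 W=1 U=1 S=0
  [2] read 0x3B idx=11: raw=0x5A002 flags P=0 W=1 U=0 S=0
  ⇒ fault: PAGE_NOT_PRESENT  — 3 lookups
#3 VA=0x485C10063C9 (w,user):
  [0] read 0x28 idx=9: raw=0x3C007 flags P=1 W=1 U=1 S=0
  [1] read 0x3C idx=23: raw=0x3F007 flags P=1 W=1 U=1 S=0
  [2] read 0x3F idx=8: raw=0x43007 flags P=1 W=1 U=1 S=0
  [3] read 0x43 idx=6: raw=0x45007 flags P=1 W=1 U=1 S=0
  → PA=0x453C9  (4 entries read)
#4 VA=0xC8583E0064F (w,kernel):
  [0] read 0x28 idx=25: raw=0x48007 flags P=1 W=1 U=1 S=0
  [1] read 0x48 idx=22: raw=0x4A007 flags P=1 W=1 U=1 S=0
  [2] read 0x4A idx=31: raw=0x4B087 flags P=1 W=1 U=1 S=1
  → PA=0x4B64F (huge @L2)  (3 entries read)
#5 VA=0x20642C0CA81 (r,user):
  [0] read 0x28 idx=4: raw=0x4D007 flags P=1 W=1 U=1 S=0
  [1] read 0x4D idx=25: raw=0x4E007 flags P=1 W=1 U=1 S=0
  [2] read 0x4E idx=22: raw=0x51007 flags P=1 W=1 U=1 S=0
  [3] read 0x51 idx=12: raw=0x52003 flags P=1 W=1 U=0 S=0
  ⇒ fault: PROTECTION_VIOLATION  — 4 lookups

Entries read for #2: 3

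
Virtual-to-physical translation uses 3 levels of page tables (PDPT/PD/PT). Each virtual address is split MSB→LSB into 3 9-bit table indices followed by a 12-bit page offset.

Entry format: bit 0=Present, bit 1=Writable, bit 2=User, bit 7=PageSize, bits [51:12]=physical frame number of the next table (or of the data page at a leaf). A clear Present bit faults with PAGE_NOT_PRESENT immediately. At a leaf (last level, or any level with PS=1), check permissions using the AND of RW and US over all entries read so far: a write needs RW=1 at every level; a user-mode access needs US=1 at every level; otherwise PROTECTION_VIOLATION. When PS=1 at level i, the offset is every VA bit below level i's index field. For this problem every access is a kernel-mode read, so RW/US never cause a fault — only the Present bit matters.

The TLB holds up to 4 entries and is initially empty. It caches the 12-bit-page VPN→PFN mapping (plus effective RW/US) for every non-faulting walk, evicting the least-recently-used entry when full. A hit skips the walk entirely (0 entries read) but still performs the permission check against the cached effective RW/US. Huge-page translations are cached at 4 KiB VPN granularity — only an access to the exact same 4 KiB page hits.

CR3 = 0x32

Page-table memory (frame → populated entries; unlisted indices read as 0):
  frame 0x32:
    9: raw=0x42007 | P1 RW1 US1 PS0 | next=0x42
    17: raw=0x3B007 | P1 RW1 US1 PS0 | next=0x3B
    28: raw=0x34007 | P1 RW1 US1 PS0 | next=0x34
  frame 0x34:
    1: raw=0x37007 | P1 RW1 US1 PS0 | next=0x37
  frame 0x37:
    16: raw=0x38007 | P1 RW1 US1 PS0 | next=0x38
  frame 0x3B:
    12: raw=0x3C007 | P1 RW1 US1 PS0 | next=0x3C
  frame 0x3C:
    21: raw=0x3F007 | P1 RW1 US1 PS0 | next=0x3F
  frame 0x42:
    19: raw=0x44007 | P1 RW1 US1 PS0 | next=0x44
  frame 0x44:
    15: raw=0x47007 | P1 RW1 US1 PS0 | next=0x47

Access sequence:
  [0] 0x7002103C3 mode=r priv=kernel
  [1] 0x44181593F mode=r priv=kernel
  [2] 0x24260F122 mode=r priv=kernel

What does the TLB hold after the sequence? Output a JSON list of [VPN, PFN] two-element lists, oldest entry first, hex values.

Walk each access:
#0 VA=0x7002103C3 (r,kernel):
  L0 @0x32[28] → 0x34007  P=1,RW=1,US=1,PS=0
  L1 @0x34[1] → 0x37007  P=1,RW=1,US=1,PS=0
  L2 @0x37[16] → 0x38007  P=1,RW=1,US=1,PS=0
  → PA=0x383C3  (3 entries read)
#1 VA=0x44181593F (r,kernel):
  L0 @0x32[17] → 0x3B007  P=1,RW=1,US=1,PS=0
  L1 @0x3B[12] → 0x3C007  P=1,RW=1,US=1,PS=0
  L2 @0x3C[21] → 0x3F007  P=1,RW=1,US=1,PS=0
  → PA=0x3F93F  (3 entries read)
#2 VA=0x24260F122 (r,kernel):
  L0 @0x32[9] → 0x42007  P=1,RW=1,US=1,PS=0
  L1 @0x42[19] → 0x44007  P=1,RW=1,US=1,PS=0
  L2 @0x44[15] → 0x47007  P=1,RW=1,US=1,PS=0
  → PA=0x47122  (3 entries read)

TLB: [["0x700210", "0x38"], ["0x441815", "0x3F"], ["0x24260F", "0x47"]]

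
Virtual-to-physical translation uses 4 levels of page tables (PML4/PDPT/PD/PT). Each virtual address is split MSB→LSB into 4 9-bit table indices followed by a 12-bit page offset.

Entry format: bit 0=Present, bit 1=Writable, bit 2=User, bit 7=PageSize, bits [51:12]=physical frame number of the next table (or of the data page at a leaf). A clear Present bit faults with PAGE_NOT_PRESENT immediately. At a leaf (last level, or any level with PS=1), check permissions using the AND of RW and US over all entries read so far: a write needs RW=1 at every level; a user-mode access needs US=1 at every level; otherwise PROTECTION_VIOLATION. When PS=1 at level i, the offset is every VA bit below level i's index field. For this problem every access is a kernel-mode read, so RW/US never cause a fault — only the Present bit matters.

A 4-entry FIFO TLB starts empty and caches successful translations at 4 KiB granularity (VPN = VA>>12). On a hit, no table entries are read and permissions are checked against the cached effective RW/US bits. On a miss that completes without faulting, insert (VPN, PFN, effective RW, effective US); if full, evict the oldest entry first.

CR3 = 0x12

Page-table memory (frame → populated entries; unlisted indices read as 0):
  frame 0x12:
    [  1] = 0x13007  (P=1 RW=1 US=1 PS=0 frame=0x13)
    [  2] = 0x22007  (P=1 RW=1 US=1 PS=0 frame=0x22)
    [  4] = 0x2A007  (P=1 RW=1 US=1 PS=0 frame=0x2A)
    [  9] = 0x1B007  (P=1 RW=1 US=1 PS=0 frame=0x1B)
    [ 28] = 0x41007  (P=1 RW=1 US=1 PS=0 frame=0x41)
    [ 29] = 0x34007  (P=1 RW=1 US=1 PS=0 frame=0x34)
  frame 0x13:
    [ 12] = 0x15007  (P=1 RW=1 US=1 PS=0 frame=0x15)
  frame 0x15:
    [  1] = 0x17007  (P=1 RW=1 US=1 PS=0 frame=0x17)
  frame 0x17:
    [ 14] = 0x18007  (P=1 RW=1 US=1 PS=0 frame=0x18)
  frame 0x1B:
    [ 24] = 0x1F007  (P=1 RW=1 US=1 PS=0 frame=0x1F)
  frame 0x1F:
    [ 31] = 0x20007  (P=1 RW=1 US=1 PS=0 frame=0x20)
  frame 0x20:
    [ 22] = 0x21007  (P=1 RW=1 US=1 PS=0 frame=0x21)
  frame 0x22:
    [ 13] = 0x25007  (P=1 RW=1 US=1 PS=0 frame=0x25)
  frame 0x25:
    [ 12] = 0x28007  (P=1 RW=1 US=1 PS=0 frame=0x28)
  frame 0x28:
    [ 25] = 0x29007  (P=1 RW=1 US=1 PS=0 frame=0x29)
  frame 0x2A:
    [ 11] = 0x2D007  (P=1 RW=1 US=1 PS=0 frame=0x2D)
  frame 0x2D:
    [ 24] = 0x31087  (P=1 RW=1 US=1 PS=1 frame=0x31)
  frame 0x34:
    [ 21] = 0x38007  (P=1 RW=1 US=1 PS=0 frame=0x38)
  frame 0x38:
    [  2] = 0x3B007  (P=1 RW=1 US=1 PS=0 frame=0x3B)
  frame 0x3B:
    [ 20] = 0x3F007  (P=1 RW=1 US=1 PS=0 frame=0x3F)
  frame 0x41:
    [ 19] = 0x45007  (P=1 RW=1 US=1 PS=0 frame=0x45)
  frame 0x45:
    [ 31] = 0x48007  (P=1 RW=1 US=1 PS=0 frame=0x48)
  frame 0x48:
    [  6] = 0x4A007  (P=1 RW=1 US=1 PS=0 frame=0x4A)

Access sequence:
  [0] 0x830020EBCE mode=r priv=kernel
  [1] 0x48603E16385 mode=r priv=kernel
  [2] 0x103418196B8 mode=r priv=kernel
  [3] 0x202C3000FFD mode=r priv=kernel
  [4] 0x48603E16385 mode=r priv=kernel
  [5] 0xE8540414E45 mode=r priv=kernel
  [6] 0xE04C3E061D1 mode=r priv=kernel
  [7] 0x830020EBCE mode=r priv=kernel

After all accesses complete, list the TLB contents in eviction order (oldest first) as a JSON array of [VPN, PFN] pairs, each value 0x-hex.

Per-access translation:
#0 VA=0x830020EBCE (r,kernel):
  lvl0: tbl 0x12, slot 1 ⇒ 0x13007 (P1/RW1/US1/PS0)
  lvl1: tbl 0x13, slot 12 ⇒ 0x15007 (P1/RW1/US1/PS0)
  lvl2: tbl 0x15, slot 1 ⇒ 0x17007 (P1/RW1/US1/PS0)
  lvl3: tbl 0x17, slot 14 ⇒ 0x18007 (P1/RW1/US1/PS0)
  ⇒ phys 0x18BCE  [4 reads]
#1 VA=0x48603E16385 (r,kernel):
  lvl0: tbl 0x12, slot 9 ⇒ 0x1B007 (P1/RW1/US1/PS0)
  lvl1: tbl 0x1B, slot 24 ⇒ 0x1F007 (P1/RW1/US1/PS0)
  lvl2: tbl 0x1F, slot 31 ⇒ 0x20007 (P1/RW1/US1/PS0)
  lvl3: tbl 0x20, slot 22 ⇒ 0x21007 (P1/RW1/US1/PS0)
  ⇒ phys 0x21385  [4 reads]
#2 VA=0x103418196B8 (r,kernel):
  lvl0: tbl 0x12, slot 2 ⇒ 0x22007 (P1/RW1/US1/PS0)
  lvl1: tbl 0x22, slot 13 ⇒ 0x25007 (P1/RW1/US1/PS0)
  lvl2: tbl 0x25, slot 12 ⇒ 0x28007 (P1/RW1/US1/PS0)
  lvl3: tbl 0x28, slot 25 ⇒ 0x29007 (P1/RW1/US1/PS0)
  ⇒ phys 0x296B8  [4 reads]
#3 VA=0x202C3000FFD (r,kernel):
  lvl0: tbl 0x12, slot 4 ⇒ 0x2A007 (P1/RW1/US1/PS0)
  lvl1: tbl 0x2A, slot 11 ⇒ 0x2D007 (P1/RW1/US1/PS0)
  lvl2: tbl 0x2D, slot 24 ⇒ 0x31087 (P1/RW1/US1/PS1)
  ⇒ phys 0x31FFD (huge @L2)  [3 reads]
#4 VA=0x48603E16385 (r,kernel):
  TLB hit vpn=0x48603E16 → PA=0x21385
#5 VA=0xE8540414E45 (r,kernel):
  lvl0: tbl 0x12, slot 29 ⇒ 0x34007 (P1/RW1/US1/PS0)
  lvl1: tbl 0x34, slot 21 ⇒ 0x38007 (P1/RW1/US1/PS0)
  lvl2: tbl 0x38, slot 2 ⇒ 0x3B007 (P1/RW1/US1/PS0)
  lvl3: tbl 0x3B, slot 20 ⇒ 0x3F007 (P1/RW1/US1/PS0)
  ⇒ phys 0x3FE45  [4 reads]
#6 VA=0xE04C3E061D1 (r,kernel):
  lvl0: tbl 0x12, slot 28 ⇒ 0x41007 (P1/RW1/US1/PS0)
  lvl1: tbl 0x41, slot 19 ⇒ 0x45007 (P1/RW1/US1/PS0)
  lvl2: tbl 0x45, slot 31 ⇒ 0x48007 (P1/RW1/US1/PS0)
  lvl3: tbl 0x48, slot 6 ⇒ 0x4A007 (P1/RW1/US1/PS0)
  ⇒ phys 0x4A1D1  [4 reads]
#7 VA=0x830020EBCE (r,kernel):
  lvl0: tbl 0x12, slot 1 ⇒ 0x13007 (P1/RW1/US1/PS0)
  lvl1: tbl 0x13, slot 12 ⇒ 0x15007 (P1/RW1/US1/PS0)
  lvl2: tbl 0x15, slot 1 ⇒ 0x17007 (P1/RW1/US1/PS0)
  lvl3: tbl 0x17, slot 14 ⇒ 0x18007 (P1/RW1/US1/PS0)
  ⇒ phys 0x18BCE  [4 reads]

TLB: [["0x202C3000", "0x31"], ["0xE8540414", "0x3F"], ["0xE04C3E06", "0x4A"], ["0x830020E", "0x18"]]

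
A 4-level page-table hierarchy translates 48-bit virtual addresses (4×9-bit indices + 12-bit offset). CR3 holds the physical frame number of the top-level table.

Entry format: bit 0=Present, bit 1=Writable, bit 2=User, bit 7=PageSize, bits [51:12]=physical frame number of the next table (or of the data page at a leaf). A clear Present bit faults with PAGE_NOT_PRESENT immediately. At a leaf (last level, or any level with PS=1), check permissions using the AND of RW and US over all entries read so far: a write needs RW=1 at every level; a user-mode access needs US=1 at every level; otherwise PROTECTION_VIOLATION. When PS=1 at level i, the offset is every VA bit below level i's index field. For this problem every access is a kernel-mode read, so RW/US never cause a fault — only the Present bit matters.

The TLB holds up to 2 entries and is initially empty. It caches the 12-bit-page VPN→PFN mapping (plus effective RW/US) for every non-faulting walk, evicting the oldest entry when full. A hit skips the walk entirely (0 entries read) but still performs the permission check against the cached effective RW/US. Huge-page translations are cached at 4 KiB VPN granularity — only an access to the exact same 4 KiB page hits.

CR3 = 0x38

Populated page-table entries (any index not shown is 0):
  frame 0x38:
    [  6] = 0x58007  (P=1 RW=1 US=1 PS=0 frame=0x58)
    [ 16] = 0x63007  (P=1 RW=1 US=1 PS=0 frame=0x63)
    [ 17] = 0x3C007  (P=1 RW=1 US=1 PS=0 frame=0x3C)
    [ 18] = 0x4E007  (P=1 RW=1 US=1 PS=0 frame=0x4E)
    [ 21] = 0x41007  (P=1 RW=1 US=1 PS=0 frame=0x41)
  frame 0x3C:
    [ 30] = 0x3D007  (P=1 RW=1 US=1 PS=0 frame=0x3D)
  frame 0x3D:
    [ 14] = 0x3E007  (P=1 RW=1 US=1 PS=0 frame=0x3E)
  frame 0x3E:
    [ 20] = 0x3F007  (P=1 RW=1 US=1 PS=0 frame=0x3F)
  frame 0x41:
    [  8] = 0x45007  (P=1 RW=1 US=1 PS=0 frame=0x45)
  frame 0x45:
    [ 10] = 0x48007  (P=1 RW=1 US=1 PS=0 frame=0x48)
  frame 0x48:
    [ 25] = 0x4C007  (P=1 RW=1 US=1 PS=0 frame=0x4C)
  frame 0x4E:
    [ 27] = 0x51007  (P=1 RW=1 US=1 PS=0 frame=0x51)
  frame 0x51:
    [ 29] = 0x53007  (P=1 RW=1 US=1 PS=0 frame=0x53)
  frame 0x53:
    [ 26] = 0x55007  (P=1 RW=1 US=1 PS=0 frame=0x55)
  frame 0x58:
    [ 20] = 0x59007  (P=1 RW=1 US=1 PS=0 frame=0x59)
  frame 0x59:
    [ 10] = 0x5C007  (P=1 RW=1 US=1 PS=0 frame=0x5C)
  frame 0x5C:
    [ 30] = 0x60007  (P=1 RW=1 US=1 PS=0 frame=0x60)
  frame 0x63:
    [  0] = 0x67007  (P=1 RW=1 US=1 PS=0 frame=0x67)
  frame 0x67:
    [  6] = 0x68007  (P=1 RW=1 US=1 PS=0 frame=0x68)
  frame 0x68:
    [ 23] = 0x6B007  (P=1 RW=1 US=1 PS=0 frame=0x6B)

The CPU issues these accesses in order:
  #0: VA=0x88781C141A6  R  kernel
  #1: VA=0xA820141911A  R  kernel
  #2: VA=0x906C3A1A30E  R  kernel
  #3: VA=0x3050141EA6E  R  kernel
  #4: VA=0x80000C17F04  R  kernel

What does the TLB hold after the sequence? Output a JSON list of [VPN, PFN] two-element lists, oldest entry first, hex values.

Per-access translation:
#0 VA=0x88781C141A6 (r,kernel):
  [0] read 0x38 idx=17: raw=0x3C007 flags P=1 W=1 U=1 S=0
  [1] read 0x3C idx=30: raw=0x3D007 flags P=1 W=1 U=1 S=0
  [2] read 0x3D idx=14: raw=0x3E007 flags P=1 W=1 U=1 S=0
  [3] read 0x3E idx=20: raw=0x3F007 flags P=1 W=1 U=1 S=0
  ✓ 0x3F1A6  — 4 lookups
#1 VA=0xA820141911A (r,kernel):
  [0] read 0x38 idx=21: raw=0x41007 flags P=1 W=1 U=1 S=0
  [1] read 0x41 idx=8: raw=0x45007 flags P=1 W=1 U=1 S=0
  [2] read 0x45 idx=10: raw=0x48007 flags P=1 W=1 U=1 S=0
  [3] read 0x48 idx=25: raw=0x4C007 flags P=1 W=1 U=1 S=0
  ✓ 0x4C11A  — 4 lookups
#2 VA=0x906C3A1A30E (r,kernel):
  [0] read 0x38 idx=18: raw=0x4E007 flags P=1 W=1 U=1 S=0
  [1] read 0x4E idx=27: raw=0x51007 flags P=1 W=1 U=1 S=0
  [2] read 0x51 idx=29: raw=0x53007 flags P=1 W=1 U=1 S=0
  [3] read 0x53 idx=26: raw=0x55007 flags P=1 W=1 U=1 S=0
  ✓ 0x5530E  — 4 lookups
#3 VA=0x3050141EA6E (r,kernel):
  [0] read 0x38 idx=6: raw=0x58007 flags P=1 W=1 U=1 S=0
  [1] read 0x58 idx=20: raw=0x59007 flags P=1 W=1 U=1 S=0
  [2] read 0x59 idx=10: raw=0x5C007 flags P=1 W=1 U=1 S=0
  [3] read 0x5C idx=30: raw=0x60007 flags P=1 W=1 U=1 S=0
  ✓ 0x60A6E  — 4 lookups
#4 VA=0x80000C17F04 (r,kernel):
  [0] read 0x38 idx=16: raw=0x63007 flags P=1 W=1 U=1 S=0
  [1] read 0x63 idx=0: raw=0x67007 flags P=1 W=1 U=1 S=0
  [2] read 0x67 idx=6: raw=0x68007 flags P=1 W=1 U=1 S=0
  [3] read 0x68 idx=23: raw=0x6B007 flags P=1 W=1 U=1 S=0
  ✓ 0x6BF04  — 4 lookups

TLB: [["0x3050141E", "0x60"], ["0x80000C17", "0x6B"]]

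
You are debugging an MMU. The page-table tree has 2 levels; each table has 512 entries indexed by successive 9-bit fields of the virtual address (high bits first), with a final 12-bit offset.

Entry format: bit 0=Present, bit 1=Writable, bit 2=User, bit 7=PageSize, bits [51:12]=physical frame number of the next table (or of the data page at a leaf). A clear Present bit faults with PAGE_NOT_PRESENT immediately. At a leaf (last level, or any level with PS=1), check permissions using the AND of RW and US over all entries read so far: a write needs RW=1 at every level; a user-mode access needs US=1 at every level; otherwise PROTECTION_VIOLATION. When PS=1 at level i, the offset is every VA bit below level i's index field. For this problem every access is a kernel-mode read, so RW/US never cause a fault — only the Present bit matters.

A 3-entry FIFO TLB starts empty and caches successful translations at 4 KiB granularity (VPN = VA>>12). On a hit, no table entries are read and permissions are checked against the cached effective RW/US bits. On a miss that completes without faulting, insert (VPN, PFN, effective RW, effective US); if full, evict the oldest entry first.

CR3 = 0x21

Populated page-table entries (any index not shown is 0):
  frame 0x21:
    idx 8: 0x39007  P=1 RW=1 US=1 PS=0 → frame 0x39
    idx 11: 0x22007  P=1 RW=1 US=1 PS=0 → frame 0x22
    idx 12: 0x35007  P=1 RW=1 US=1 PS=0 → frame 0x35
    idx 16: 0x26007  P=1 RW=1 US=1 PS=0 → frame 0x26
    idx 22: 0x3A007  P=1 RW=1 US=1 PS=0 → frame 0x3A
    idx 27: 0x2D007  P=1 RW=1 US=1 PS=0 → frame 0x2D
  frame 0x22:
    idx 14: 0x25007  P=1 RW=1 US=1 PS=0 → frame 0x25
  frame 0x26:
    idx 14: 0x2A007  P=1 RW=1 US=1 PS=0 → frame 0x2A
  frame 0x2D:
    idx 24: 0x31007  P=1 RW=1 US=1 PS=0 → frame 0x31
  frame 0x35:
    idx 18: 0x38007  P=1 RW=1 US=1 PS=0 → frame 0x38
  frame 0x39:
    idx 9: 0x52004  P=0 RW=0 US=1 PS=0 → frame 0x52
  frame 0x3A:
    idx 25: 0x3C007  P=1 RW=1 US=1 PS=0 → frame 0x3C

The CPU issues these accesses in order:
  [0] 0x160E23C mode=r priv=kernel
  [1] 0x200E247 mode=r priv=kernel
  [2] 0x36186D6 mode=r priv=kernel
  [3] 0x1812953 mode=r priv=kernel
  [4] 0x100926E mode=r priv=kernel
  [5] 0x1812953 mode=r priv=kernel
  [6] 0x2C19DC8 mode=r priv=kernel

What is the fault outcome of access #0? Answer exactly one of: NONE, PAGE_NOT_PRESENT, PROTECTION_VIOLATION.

Per-access translation:
#0 VA=0x160E23C (r,kernel):
  [0] read 0x21 idx=11: raw=0x22007 flags P=1 W=1 U=1 S=0
  [1] read 0x22 idx=14: raw=0x25007 flags P=1 W=1 U=1 S=0
  → PA=0x2523C  (2 entries read)
#1 VA=0x200E247 (r,kernel):
  [0] read 0x21 idx=16: raw=0x26007 flags P=1 W=1 U=1 S=0
  [1] read 0x26 idx=14: raw=0x2A007 flags P=1 W=1 U=1 S=0
  → PA=0x2A247  (2 entries read)
#2 VA=0x36186D6 (r,kernel):
  [0] read 0x21 idx=27: raw=0x2D007 flags P=1 W=1 U=1 S=0
  [1] read 0x2D idx=24: raw=0x31007 flags P=1 W=1 U=1 S=0
  → PA=0x316D6  (2 entries read)
#3 VA=0x1812953 (r,kernel):
  [0] read 0x21 idx=12: raw=0x35007 flags P=1 W=1 U=1 S=0
  [1] read 0x35 idx=18: raw=0x38007 flags P=1 W=1 U=1 S=0
  → PA=0x38953  (2 entries read)
#4 VA=0x100926E (r,kernel):
  [0] read 0x21 idx=8: raw=0x39007 flags P=1 W=1 U=1 S=0
  [1] read 0x39 idx=9: raw=0x52004 flags P=0 W=0 U=1 S=0
  ⇒ fault: PAGE_NOT_PRESENT  — 2 lookups
#5 VA=0x1812953 (r,kernel):
  TLB hit vpn=0x1812 → PA=0x38953
#6 VA=0x2C19DC8 (r,kernel):
  [0] read 0x21 idx=22: raw=0x3A007 flags P=1 W=1 U=1 S=0
  [1] read 0x3A idx=25: raw=0x3C007 flags P=1 W=1 U=1 S=0
  → PA=0x3CDC8  (2 entries read)

Access #0 fault: NONE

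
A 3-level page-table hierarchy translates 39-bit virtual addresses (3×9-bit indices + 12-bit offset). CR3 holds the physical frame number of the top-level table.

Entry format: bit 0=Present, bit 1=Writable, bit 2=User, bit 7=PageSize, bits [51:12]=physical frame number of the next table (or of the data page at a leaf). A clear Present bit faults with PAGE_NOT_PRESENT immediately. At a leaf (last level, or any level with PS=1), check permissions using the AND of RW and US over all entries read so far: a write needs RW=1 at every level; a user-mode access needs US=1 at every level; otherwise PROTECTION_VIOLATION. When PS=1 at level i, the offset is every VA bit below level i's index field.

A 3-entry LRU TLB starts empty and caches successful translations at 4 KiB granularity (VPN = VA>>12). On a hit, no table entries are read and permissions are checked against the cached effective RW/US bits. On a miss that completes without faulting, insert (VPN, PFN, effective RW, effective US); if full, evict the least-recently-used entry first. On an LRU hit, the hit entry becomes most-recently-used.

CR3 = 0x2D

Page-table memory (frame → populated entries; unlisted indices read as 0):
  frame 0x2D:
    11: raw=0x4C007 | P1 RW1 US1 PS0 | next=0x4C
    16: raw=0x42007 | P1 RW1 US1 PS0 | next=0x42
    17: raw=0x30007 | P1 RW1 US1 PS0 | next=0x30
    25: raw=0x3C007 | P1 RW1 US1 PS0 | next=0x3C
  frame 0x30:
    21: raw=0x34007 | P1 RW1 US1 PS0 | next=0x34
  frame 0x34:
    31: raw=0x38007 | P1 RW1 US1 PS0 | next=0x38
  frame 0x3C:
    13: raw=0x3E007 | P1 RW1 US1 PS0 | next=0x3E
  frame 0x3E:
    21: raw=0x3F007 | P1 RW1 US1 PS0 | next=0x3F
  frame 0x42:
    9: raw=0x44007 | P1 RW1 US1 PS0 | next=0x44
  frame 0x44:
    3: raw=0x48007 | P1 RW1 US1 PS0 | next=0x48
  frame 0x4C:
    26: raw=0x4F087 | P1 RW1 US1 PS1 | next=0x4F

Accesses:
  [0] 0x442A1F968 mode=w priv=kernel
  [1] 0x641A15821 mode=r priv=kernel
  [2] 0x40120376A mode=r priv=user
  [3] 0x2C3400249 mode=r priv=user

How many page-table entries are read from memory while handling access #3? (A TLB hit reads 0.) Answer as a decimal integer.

Trace:
#0 VA=0x442A1F968 (w,kernel):
  lvl0: tbl 0x2D, slot 17 ⇒ 0x30007 (P1/RW1/US1/PS0)
  lvl1: tbl 0x30, slot 21 ⇒ 0x34007 (P1/RW1/US1/PS0)
  lvl2: tbl 0x34, slot 31 ⇒ 0x38007 (P1/RW1/US1/PS0)
  ⇒ phys 0x38968  [3 reads]
#1 VA=0x641A15821 (r,kernel):
  lvl0: tbl 0x2D, slot 25 ⇒ 0x3C007 (P1/RW1/US1/PS0)
  lvl1: tbl 0x3C, slot 13 ⇒ 0x3E007 (P1/RW1/US1/PS0)
  lvl2: tbl 0x3E, slot 21 ⇒ 0x3F007 (P1/RW1/US1/PS0)
  ⇒ phys 0x3F821  [3 reads]
#2 VA=0x40120376A (r,user):
  lvl0: tbl 0x2D, slot 16 ⇒ 0x42007 (P1/RW1/US1/PS0)
  lvl1: tbl 0x42, slot 9 ⇒ 0x44007 (P1/RW1/US1/PS0)
  lvl2: tbl 0x44, slot 3 ⇒ 0x48007 (P1/RW1/US1/PS0)
  ⇒ phys 0x4876A  [3 reads]
#3 VA=0x2C3400249 (r,user):
  lvl0: tbl 0x2D, slot 11 ⇒ 0x4C007 (P1/RW1/US1/PS0)
  lvl1: tbl 0x4C, slot 26 ⇒ 0x4F087 (P1/RW1/US1/PS1)
  ⇒ phys 0x4F249 (huge @L1)  [2 reads]

Entries read for #3: 2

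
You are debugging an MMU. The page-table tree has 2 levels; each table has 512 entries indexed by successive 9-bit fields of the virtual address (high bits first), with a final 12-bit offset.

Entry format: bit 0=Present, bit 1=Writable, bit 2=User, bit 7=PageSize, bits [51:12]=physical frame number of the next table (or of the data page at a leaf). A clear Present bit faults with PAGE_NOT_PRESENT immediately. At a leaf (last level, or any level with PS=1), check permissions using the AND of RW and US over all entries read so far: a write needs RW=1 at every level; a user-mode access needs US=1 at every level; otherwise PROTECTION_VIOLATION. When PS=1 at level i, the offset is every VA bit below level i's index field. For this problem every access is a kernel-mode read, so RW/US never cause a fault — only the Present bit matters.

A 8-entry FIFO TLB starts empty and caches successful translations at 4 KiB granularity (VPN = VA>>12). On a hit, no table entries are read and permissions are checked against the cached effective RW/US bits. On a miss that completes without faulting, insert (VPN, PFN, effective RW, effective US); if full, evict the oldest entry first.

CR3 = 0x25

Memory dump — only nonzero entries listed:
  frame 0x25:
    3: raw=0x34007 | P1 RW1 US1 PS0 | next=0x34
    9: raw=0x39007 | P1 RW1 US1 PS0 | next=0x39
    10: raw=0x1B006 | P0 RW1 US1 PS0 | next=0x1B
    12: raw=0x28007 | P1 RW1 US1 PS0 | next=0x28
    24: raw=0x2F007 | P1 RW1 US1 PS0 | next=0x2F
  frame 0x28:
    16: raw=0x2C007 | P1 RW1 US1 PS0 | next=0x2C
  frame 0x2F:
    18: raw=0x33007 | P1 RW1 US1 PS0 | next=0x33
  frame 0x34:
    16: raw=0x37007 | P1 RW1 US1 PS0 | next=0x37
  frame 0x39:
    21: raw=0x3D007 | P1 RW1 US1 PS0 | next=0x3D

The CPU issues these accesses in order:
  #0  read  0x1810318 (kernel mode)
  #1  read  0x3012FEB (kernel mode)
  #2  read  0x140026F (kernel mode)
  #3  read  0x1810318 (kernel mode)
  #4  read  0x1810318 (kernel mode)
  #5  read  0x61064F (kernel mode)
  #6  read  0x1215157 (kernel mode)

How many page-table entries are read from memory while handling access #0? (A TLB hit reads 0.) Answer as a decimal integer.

Trace:
#0 VA=0x1810318 (r,kernel):
  lvl0: tbl 0x25, slot 12 ⇒ 0x28007 (P1/RW1/US1/PS0)
  lvl1: tbl 0x28, slot 16 ⇒ 0x2C007 (P1/RW1/US1/PS0)
  ⇒ phys 0x2C318  [2 reads]
#1 VA=0x3012FEB (r,kernel):
  lvl0: tbl 0x25, slot 24 ⇒ 0x2F007 (P1/RW1/US1/PS0)
  lvl1: tbl 0x2F, slot 18 ⇒ 0x33007 (P1/RW1/US1/PS0)
  ⇒ phys 0x33FEB  [2 reads]
#2 VA=0x140026F (r,kernel):
  lvl0: tbl 0x25, slot 10 ⇒ 0x1B006 (P0/RW1/US1/PS0)
  ✗ PAGE_NOT_PRESENT  [1 reads]
#3 VA=0x1810318 (r,kernel):
  TLB hit vpn=0x1810 → PA=0x2C318
#4 VA=0x1810318 (r,kernel):
  TLB hit vpn=0x1810 → PA=0x2C318
#5 VA=0x61064F (r,kernel):
  lvl0: tbl 0x25, slot 3 ⇒ 0x34007 (P1/RW1/US1/PS0)
  lvl1: tbl 0x34, slot 16 ⇒ 0x37007 (P1/RW1/US1/PS0)
  ⇒ phys 0x3764F  [2 reads]
#6 VA=0x1215157 (r,kernel):
  lvl0: tbl 0x25, slot 9 ⇒ 0x39007 (P1/RW1/US1/PS0)
  lvl1: tbl 0x39, slot 21 ⇒ 0x3D007 (P1/RW1/US1/PS0)
  ⇒ phys 0x3D157  [2 reads]

Entries read for #0: 2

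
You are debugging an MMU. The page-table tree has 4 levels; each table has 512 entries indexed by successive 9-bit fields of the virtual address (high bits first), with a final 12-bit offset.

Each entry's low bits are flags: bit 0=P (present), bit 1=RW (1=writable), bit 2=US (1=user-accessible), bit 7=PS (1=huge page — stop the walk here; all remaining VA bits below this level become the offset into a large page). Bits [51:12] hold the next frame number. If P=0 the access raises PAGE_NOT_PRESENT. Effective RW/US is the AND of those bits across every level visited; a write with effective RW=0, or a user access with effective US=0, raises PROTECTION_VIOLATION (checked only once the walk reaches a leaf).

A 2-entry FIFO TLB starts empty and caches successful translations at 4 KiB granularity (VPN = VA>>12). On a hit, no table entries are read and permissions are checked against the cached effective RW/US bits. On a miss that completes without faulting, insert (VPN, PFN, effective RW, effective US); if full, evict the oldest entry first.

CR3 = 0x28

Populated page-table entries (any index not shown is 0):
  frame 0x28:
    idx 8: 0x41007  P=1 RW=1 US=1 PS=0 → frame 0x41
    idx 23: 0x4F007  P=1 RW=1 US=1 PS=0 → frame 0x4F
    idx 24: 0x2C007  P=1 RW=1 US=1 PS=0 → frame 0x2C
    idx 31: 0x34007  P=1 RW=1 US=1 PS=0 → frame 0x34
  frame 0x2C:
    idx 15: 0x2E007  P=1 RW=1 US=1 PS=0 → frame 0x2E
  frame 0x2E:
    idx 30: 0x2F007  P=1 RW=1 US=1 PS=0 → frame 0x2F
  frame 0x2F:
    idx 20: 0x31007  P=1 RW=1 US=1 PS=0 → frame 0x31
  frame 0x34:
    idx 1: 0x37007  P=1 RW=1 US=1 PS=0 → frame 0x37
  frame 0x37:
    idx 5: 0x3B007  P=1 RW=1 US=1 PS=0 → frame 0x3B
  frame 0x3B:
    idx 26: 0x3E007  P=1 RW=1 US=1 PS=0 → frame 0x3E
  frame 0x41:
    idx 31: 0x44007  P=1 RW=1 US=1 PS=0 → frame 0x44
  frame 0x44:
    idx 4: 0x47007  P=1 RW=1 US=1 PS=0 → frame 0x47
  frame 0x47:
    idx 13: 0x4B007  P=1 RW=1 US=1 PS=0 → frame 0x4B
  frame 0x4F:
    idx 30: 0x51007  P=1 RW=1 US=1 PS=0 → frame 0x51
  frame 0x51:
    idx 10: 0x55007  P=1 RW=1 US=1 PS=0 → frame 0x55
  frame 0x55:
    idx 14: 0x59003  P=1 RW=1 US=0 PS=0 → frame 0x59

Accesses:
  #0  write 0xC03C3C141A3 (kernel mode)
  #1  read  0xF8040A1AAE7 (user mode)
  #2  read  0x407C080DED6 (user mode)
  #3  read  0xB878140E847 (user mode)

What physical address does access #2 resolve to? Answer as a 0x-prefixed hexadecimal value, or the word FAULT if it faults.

Per-access translation:
#0 VA=0xC03C3C141A3 (w,kernel):
  L0 @0x28[24] → 0x2C007  P=1,RW=1,US=1,PS=0
  L1 @0x2C[15] → 0x2E007  P=1,RW=1,US=1,PS=0
  L2 @0x2E[30] → 0x2F007  P=1,RW=1,US=1,PS=0
  L3 @0x2F[20] → 0x31007  P=1,RW=1,US=1,PS=0
  ✓ 0x311A3  — 4 lookups
#1 VA=0xF8040A1AAE7 (r,user):
  L0 @0x28[31] → 0x34007  P=1,RW=1,US=1,PS=0
  L1 @0x34[1] → 0x37007  P=1,RW=1,US=1,PS=0
  L2 @0x37[5] → 0x3B007  P=1,RW=1,US=1,PS=0
  L3 @0x3B[26] → 0x3E007  P=1,RW=1,US=1,PS=0
  ✓ 0x3EAE7  — 4 lookups
#2 VA=0x407C080DED6 (r,user):
  L0 @0x28[8] → 0x41007  P=1,RW=1,US=1,PS=0
  L1 @0x41[31] → 0x44007  P=1,RW=1,US=1,PS=0
  L2 @0x44[4] → 0x47007  P=1,RW=1,US=1,PS=0
  L3 @0x47[13] → 0x4B007  P=1,RW=1,US=1,PS=0
  ✓ 0x4BED6  — 4 lookups
#3 VA=0xB878140E847 (r,user):
  L0 @0x28[23] → 0x4F007  P=1,RW=1,US=1,PS=0
  L1 @0x4F[30] → 0x51007  P=1,RW=1,US=1,PS=0
  L2 @0x51[10] → 0x55007  P=1,RW=1,US=1,PS=0
  L3 @0x55[14] → 0x59003  P=1,RW=1,US=0,PS=0
  ✗ PROTECTION_VIOLATION  [4 reads]

Access #2 PA: 0x4BED6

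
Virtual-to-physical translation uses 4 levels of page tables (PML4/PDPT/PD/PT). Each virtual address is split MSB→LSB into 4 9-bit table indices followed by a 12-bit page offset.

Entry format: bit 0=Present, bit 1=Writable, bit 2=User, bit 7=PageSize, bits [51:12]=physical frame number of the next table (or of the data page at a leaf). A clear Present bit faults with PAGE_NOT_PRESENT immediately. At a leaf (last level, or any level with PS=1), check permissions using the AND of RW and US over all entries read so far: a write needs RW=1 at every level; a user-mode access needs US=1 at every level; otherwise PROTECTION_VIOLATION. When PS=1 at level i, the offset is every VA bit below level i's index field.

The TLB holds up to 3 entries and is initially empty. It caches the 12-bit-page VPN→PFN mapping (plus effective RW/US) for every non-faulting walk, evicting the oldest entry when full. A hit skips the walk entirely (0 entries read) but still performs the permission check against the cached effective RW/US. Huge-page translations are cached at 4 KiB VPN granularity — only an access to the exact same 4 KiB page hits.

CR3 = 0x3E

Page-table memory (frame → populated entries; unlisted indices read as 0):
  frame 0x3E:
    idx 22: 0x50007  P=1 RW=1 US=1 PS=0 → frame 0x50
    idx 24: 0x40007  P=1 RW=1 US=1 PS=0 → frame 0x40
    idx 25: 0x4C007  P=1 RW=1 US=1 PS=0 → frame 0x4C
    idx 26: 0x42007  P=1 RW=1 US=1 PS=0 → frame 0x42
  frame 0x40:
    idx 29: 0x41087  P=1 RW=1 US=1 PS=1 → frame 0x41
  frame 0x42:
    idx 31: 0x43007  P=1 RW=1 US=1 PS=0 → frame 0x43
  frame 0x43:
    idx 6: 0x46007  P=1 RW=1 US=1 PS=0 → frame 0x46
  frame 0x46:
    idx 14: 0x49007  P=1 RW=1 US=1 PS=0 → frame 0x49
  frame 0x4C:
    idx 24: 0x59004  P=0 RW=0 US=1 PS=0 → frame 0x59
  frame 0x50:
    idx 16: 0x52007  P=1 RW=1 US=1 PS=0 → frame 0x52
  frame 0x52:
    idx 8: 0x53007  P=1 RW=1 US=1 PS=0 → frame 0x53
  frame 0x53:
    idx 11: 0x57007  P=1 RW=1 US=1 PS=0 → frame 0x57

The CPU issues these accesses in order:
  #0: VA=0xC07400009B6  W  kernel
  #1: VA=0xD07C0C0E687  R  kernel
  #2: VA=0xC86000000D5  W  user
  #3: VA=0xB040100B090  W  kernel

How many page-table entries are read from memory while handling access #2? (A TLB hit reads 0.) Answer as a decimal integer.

Per-access translation:
#0 VA=0xC07400009B6 (w,kernel):
  lvl0: tbl 0x3E, slot 24 ⇒ 0x40007 (P1/RW1/US1/PS0)
  lvl1: tbl 0x40, slot 29 ⇒ 0x41087 (P1/RW1/US1/PS1)
  ⇒ phys 0x419B6 (huge @L1)  [2 reads]
#1 VA=0xD07C0C0E687 (r,kernel):
  lvl0: tbl 0x3E, slot 26 ⇒ 0x42007 (P1/RW1/US1/PS0)
  lvl1: tbl 0x42, slot 31 ⇒ 0x43007 (P1/RW1/US1/PS0)
  lvl2: tbl 0x43, slot 6 ⇒ 0x46007 (P1/RW1/US1/PS0)
  lvl3: tbl 0x46, slot 14 ⇒ 0x49007 (P1/RW1/US1/PS0)
  ⇒ phys 0x49687  [4 reads]
#2 VA=0xC86000000D5 (w,user):
  lvl0: tbl 0x3E, slot 25 ⇒ 0x4C007 (P1/RW1/US1/PS0)
  lvl1: tbl 0x4C, slot 24 ⇒ 0x59004 (P0/RW0/US1/PS0)
  ✗ PAGE_NOT_PRESENT  [2 reads]
#3 VA=0xB040100B090 (w,kernel):
  lvl0: tbl 0x3E, slot 22 ⇒ 0x50007 (P1/RW1/US1/PS0)
  lvl1: tbl 0x50, slot 16 ⇒ 0x52007 (P1/RW1/US1/PS0)
  lvl2: tbl 0x52, slot 8 ⇒ 0x53007 (P1/RW1/US1/PS0)
  lvl3: tbl 0x53, slot 11 ⇒ 0x57007 (P1/RW1/US1/PS0)
  ⇒ phys 0x57090  [4 reads]

Entries read for #2: 2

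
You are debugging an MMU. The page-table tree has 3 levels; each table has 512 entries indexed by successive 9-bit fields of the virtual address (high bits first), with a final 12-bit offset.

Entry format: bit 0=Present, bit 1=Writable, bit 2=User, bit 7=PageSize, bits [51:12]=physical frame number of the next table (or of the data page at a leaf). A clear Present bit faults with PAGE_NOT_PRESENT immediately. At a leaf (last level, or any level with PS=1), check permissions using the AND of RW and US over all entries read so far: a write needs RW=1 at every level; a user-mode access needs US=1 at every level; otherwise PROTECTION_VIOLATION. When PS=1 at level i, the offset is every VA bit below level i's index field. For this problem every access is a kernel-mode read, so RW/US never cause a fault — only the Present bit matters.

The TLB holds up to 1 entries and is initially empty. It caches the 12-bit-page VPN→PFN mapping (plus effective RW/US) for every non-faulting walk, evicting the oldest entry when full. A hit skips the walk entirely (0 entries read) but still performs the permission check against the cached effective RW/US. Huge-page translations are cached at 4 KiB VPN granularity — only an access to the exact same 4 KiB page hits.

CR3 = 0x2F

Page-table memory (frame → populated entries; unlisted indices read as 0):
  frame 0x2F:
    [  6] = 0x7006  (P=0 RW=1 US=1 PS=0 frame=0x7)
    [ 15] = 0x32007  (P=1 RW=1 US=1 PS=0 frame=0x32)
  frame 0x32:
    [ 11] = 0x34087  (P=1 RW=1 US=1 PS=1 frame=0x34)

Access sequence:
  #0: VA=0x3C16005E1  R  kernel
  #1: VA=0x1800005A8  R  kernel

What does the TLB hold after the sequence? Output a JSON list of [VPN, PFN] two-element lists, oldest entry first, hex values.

Per-access translation:
#0 VA=0x3C16005E1 (r,kernel):
  lvl0: tbl 0x2F, slot 15 ⇒ 0x32007 (P1/RW1/US1/PS0)
  lvl1: tbl 0x32, slot 11 ⇒ 0x34087 (P1/RW1/US1/PS1)
  ✓ 0x345E1 (huge @L1)  — 2 lookups
#1 VA=0x1800005A8 (r,kernel):
  lvl0: tbl 0x2F, slot 6 ⇒ 0x7006 (P0/RW1/US1/PS0)
  ⇒ fault: PAGE_NOT_PRESENT  — 1 lookups

TLB: [["0x3C1600", "0x34"]]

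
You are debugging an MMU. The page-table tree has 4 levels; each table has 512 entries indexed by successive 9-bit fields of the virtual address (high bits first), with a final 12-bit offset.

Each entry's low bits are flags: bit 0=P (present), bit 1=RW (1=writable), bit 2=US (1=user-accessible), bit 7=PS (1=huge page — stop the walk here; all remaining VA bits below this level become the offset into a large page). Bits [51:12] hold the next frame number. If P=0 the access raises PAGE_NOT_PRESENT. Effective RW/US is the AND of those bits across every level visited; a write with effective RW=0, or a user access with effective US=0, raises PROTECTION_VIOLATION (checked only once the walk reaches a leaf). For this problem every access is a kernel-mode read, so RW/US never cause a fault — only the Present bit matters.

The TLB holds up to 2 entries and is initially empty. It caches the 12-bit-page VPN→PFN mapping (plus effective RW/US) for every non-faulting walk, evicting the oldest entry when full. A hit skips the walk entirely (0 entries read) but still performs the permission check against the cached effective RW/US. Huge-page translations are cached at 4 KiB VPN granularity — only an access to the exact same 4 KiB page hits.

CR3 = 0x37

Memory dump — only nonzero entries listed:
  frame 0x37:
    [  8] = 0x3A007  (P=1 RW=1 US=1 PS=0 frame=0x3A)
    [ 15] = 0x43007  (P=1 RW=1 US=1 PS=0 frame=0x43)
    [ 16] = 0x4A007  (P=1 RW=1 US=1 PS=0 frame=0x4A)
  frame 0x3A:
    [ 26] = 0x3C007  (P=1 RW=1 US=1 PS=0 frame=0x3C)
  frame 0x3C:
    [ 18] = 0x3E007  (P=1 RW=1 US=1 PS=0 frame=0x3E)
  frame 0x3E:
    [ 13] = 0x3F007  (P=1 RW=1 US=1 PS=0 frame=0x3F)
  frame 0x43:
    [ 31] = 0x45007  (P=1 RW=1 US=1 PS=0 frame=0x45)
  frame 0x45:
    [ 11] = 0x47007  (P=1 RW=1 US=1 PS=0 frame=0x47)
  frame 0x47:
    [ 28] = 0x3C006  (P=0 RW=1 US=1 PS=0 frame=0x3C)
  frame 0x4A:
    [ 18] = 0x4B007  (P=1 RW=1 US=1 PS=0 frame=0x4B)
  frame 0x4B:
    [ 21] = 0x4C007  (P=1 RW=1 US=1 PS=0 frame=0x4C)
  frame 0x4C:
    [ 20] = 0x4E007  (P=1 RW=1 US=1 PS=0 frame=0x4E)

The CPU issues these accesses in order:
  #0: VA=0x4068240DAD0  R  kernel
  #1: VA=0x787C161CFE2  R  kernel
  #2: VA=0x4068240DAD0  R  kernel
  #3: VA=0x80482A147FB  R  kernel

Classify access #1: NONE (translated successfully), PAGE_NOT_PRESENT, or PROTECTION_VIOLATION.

Walk each access:
#0 VA=0x4068240DAD0 (r,kernel):
  L0: frame=0x37 idx=8 entry=0x3A007 [P=1 RW=1 US=1 PS=0]
  L1: frame=0x3A idx=26 entry=0x3C007 [P=1 RW=1 US=1 PS=0]
  L2: frame=0x3C idx=18 entry=0x3E007 [P=1 RW=1 US=1 PS=0]
  L3: frame=0x3E idx=13 entry=0x3F007 [P=1 RW=1 US=1 PS=0]
  ⇒ phys 0x3FAD0  [4 reads]
#1 VA=0x787C161CFE2 (r,kernel):
  L0: frame=0x37 idx=15 entry=0x43007 [P=1 RW=1 US=1 PS=0]
  L1: frame=0x43 idx=31 entry=0x45007 [P=1 RW=1 US=1 PS=0]
  L2: frame=0x45 idx=11 entry=0x47007 [P=1 RW=1 US=1 PS=0]
  L3: frame=0x47 idx=28 entry=0x3C006 [P=0 RW=1 US=1 PS=0]
  ⇒ fault: PAGE_NOT_PRESENT  — 4 lookups
#2 VA=0x4068240DAD0 (r,kernel):
  TLB hit vpn=0x4068240D → PA=0x3FAD0
#3 VA=0x80482A147FB (r,kernel):
  L0: frame=0x37 idx=16 entry=0x4A007 [P=1 RW=1 US=1 PS=0]
  L1: frame=0x4A idx=18 entry=0x4B007 [P=1 RW=1 US=1 PS=0]
  L2: frame=0x4B idx=21 entry=0x4C007 [P=1 RW=1 US=1 PS=0]
  L3: frame=0x4C idx=20 entry=0x4E007 [P=1 RW=1 US=1 PS=0]
  ⇒ phys 0x4E7FB  [4 reads]

Access #1 fault: PAGE_NOT_PRESENT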